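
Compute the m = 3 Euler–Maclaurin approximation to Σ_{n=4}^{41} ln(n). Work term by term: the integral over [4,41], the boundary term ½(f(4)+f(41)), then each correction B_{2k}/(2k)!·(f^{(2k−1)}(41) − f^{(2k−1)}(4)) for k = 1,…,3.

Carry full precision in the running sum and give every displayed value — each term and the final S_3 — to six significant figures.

S_3 ≈ 112.242

∫_4^41 ln(x) dx evaluates to 109.711.
Boundary: ½(f(4) + f(41)) = ½(1.38629 + 3.71357) = 2.54993.
So far: 112.261.
Correction k=1: B_{2}/2! · (f^{(1)}(41) − f^{(1)}(4)) = 1/12 · (0.0243902 − 0.250000) = -0.0188008.
Running total after k=1: 112.242.
Correction k=2: B_{4}/4! · (f^{(3)}(41) − f^{(3)}(4)) = −1/720 · (2.90187e-05 − 0.0312500) = 4.33625e-05.
Running total after k=2: 112.242.
Correction k=3: B_{6}/6! · (f^{(5)}(41) − f^{(5)}(4)) = 1/30240 · (2.07153e-07 − 0.0234375) = -7.75043e-07.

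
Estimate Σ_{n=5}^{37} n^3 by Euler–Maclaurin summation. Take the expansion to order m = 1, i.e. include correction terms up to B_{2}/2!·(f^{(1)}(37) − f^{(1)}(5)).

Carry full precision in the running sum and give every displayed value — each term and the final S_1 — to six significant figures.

Integral: ∫_5^37 x^3 dx = 468384.
Endpoint term: (f(5) + f(37))/2 = (125.000 + 50653.0)/2 = 25389.0.
So far: 493773.
Order-1 term: 1/12 · (4107.00 − 75.0000) = 336.000.

S_1 ≈ 494109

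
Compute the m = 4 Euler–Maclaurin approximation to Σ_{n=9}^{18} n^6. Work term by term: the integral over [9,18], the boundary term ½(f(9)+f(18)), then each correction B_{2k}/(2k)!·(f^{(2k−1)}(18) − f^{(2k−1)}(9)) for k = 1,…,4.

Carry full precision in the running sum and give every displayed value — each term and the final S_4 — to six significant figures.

S_4 ≈ 1.04963e+08

Integral: ∫_9^18 x^6 dx = 8.67767e+07.
Boundary: ½(f(9) + f(18)) = ½(531441 + 3.40122e+07) = 1.72718e+07.
So far: 1.04049e+08.
Correction k=1: B_{2}/2! · (f^{(1)}(18) − f^{(1)}(9)) = 1/12 · (1.13374e+07 − 354294) = 915260.
Running total after k=1: 1.04964e+08.
Correction k=2: B_{4}/4! · (f^{(3)}(18) − f^{(3)}(9)) = −1/720 · (699840 − 87480.0) = -850.500.
Running total after k=2: 1.04963e+08.
Correction k=3: B_{6}/6! · (f^{(5)}(18) − f^{(5)}(9)) = 1/30240 · (12960.0 − 6480.00) = 0.214286.
Running total after k=3: 1.04963e+08.
Correction k=4: B_{8}/8! · (f^{(7)}(18) − f^{(7)}(9)) = −1/1209600 · (0.00000 − 0.00000) = 0.00000.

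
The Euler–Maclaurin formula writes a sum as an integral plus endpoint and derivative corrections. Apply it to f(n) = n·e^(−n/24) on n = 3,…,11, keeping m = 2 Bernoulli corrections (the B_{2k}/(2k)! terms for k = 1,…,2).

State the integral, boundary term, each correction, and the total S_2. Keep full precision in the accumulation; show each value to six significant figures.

The integral term ∫_3^11 x·e^(−x/24) dx = 40.6952.
½[f(3) + f(11)] = ½[2.64749 + 6.95570] = 4.80160.
So far: 45.4968.
k=1: B_{2}/(2)! × [f^{(1)}(11) − f^{(1)}(3)] = 1/12 × (0.342516 − 0.772185) = -0.0358058.
Partial sum through k=1: 45.4610.
k=2: B_{4}/(4)! × [f^{(3)}(11) − f^{(3)}(3)] = −1/720 × (0.00279026 − 0.00440482) = 2.24245e-06.

S_2 ≈ 45.4610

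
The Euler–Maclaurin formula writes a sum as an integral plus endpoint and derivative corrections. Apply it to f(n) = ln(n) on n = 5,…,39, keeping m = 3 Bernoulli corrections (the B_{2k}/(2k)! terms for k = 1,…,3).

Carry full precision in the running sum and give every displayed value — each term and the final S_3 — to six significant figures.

The integral term ∫_5^39 ln(x) dx = 100.832.
Boundary: ½(f(5) + f(39)) = ½(1.60944 + 3.66356) = 2.63650.
Integral + boundary = 103.468.
Correction k=1: B_{2}/2! · (f^{(1)}(39) − f^{(1)}(5)) = 1/12 · (0.0256410 − 0.200000) = -0.0145299.
After k=1: 103.454.
Correction k=2: B_{4}/4! · (f^{(3)}(39) − f^{(3)}(5)) = −1/720 · (3.37160e-05 − 0.0160000) = 2.21754e-05.
After k=2: 103.454.
Correction k=3: B_{6}/6! · (f^{(5)}(39) − f^{(5)}(5)) = 1/30240 · (2.66004e-07 − 0.00768000) = -2.53959e-07.

S_3 ≈ 103.454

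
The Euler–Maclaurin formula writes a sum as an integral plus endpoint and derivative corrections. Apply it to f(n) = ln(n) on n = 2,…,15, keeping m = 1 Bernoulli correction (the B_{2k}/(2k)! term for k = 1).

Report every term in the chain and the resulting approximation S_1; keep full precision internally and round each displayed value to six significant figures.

∫_2^15 ln(x) dx evaluates to 26.2345.
Endpoint term: (f(2) + f(15))/2 = (0.693147 + 2.70805)/2 = 1.70060.
Integral + boundary = 27.9351.
k=1: B_{2}/(2)! × [f^{(1)}(15) − f^{(1)}(2)] = 1/12 × (0.0666667 − 0.500000) = -0.0361111.

S_1 ≈ 27.8989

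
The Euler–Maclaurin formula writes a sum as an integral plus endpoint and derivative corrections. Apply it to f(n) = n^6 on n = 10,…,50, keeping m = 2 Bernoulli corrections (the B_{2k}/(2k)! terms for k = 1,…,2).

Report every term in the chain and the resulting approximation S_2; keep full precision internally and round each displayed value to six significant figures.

S_2 ≈ 1.19575e+11

The integral term ∫_10^50 x^6 dx = 1.11606e+11.
Endpoint term: (f(10) + f(50))/2 = (1.00000e+06 + 1.56250e+10)/2 = 7.81300e+09.
Integral + boundary = 1.19419e+11.
Order-1 term: 1/12 · (1.87500e+09 − 600000) = 1.56200e+08.
After k=1: 1.19575e+11.
Order-2 term: −1/720 · (1.50000e+07 − 120000) = -20666.7.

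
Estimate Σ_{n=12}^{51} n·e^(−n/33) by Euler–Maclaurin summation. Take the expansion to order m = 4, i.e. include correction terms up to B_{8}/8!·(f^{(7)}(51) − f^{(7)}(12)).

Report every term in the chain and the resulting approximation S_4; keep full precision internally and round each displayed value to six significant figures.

S_4 ≈ 450.818

The integral term ∫_12^51 x·e^(−x/33) dx = 441.257.
½[f(12) + f(51)] = ½[8.34173 + 10.8740] = 9.60784.
Running total after boundary: 450.865.
Order-1 term: 1/12 · (-0.116299 − 0.442364) = -0.0465553.
Partial sum through k=1: 450.818.
Order-2 term: −1/720 · (0.000284785 − 0.00168288) = 1.94179e-06.
Partial sum through k=2: 450.818.
Order-3 term: 1/30240 · (6.21087e-07 − 2.71767e-06) = -6.93314e-11.
Partial sum through k=3: 450.818.
Order-4 term: −1/1209600 · (9.00518e-10 − 3.57208e-09) = 2.20863e-15.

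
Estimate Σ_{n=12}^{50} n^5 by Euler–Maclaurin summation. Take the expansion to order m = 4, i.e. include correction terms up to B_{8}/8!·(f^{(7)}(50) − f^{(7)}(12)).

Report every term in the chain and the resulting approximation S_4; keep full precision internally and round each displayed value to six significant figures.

S_4 ≈ 2.76264e+09

The integral term ∫_12^50 x^5 dx = 2.60367e+09.
Endpoint term: (f(12) + f(50))/2 = (248832 + 3.12500e+08)/2 = 1.56374e+08.
Running total after boundary: 2.76004e+09.
k=1: B_{2}/(2)! × [f^{(1)}(50) − f^{(1)}(12)] = 1/12 × (3.12500e+07 − 103680) = 2.59553e+06.
Partial sum through k=1: 2.76264e+09.
k=2: B_{4}/(4)! × [f^{(3)}(50) − f^{(3)}(12)] = −1/720 × (150000 − 8640.00) = -196.333.
Partial sum through k=2: 2.76264e+09.
k=3: B_{6}/(6)! × [f^{(5)}(50) − f^{(5)}(12)] = 1/30240 × (120.000 − 120.000) = 0.00000.
Partial sum through k=3: 2.76264e+09.
k=4: B_{8}/(8)! × [f^{(7)}(50) − f^{(7)}(12)] = −1/1209600 × (0.00000 − 0.00000) = 0.00000.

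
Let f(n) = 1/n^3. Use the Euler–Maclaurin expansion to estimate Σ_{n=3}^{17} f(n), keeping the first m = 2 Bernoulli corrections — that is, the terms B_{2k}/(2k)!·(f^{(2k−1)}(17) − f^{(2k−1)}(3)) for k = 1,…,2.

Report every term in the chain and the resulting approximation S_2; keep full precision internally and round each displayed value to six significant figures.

S_2 ≈ 0.0754149

The integral term ∫_3^17 1/x^3 dx = 0.0538255.
Boundary: ½(f(3) + f(17)) = ½(0.0370370 + 0.000203542) = 0.0186203.
Integral + boundary = 0.0724457.
k=1: B_{2}/(2)! × [f^{(1)}(17) − f^{(1)}(3)] = 1/12 × (-3.59191e-05 − (-0.0370370)) = 0.00308343.
After k=1: 0.0755292.
k=2: B_{4}/(4)! × [f^{(3)}(17) − f^{(3)}(3)] = −1/720 × (-2.48575e-06 − (-0.0823045)) = -0.000114308.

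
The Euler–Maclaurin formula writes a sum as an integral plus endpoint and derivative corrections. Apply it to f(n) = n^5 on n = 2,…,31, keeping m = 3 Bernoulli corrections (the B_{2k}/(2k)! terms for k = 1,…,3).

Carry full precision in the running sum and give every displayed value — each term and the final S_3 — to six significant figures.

S_3 ≈ 1.62617e+08

∫_2^31 x^5 dx evaluates to 1.47917e+08.
Endpoint term: (f(2) + f(31))/2 = (32.0000 + 2.86292e+07)/2 = 1.43146e+07.
Integral + boundary = 1.62232e+08.
Order-1 term: 1/12 · (4.61760e+06 − 80.0000) = 384794.
After k=1: 1.62617e+08.
Order-2 term: −1/720 · (57660.0 − 240.000) = -79.7500.
After k=2: 1.62617e+08.
Order-3 term: 1/30240 · (120.000 − 120.000) = 0.00000.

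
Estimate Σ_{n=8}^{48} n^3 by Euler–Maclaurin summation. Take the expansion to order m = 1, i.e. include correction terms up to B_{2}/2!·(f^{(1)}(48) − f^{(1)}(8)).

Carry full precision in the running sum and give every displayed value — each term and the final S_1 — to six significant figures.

The integral term ∫_8^48 x^3 dx = 1.32608e+06.
Endpoint term: (f(8) + f(48))/2 = (512.000 + 110592)/2 = 55552.0.
So far: 1.38163e+06.
Correction k=1: B_{2}/2! · (f^{(1)}(48) − f^{(1)}(8)) = 1/12 · (6912.00 − 192.000) = 560.000.

S_1 ≈ 1.38219e+06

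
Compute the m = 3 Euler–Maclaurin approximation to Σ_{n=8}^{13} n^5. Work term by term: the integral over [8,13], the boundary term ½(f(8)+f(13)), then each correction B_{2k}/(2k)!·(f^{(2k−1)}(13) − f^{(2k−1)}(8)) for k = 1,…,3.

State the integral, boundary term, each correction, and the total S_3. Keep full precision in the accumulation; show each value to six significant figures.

∫_8^13 x^5 dx evaluates to 760778.
Boundary: ½(f(8) + f(13)) = ½(32768.0 + 371293) = 202030.
So far: 962808.
k=1: B_{2}/(2)! × [f^{(1)}(13) − f^{(1)}(8)] = 1/12 × (142805 − 20480.0) = 10193.8.
Running total after k=1: 973002.
k=2: B_{4}/(4)! × [f^{(3)}(13) − f^{(3)}(8)] = −1/720 × (10140.0 − 3840.00) = -8.75000.
Running total after k=2: 972993.
k=3: B_{6}/(6)! × [f^{(5)}(13) − f^{(5)}(8)] = 1/30240 × (120.000 − 120.000) = 0.00000.

S_3 ≈ 972993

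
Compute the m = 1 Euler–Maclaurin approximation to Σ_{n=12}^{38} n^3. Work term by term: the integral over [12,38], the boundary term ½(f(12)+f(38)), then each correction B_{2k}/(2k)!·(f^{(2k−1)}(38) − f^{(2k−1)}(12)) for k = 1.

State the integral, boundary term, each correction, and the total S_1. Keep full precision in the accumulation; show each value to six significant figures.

The integral term ∫_12^38 x^3 dx = 516100.
Boundary: ½(f(12) + f(38)) = ½(1728.00 + 54872.0) = 28300.0.
So far: 544400.
Correction k=1: B_{2}/2! · (f^{(1)}(38) − f^{(1)}(12)) = 1/12 · (4332.00 − 432.000) = 325.000.

S_1 ≈ 544725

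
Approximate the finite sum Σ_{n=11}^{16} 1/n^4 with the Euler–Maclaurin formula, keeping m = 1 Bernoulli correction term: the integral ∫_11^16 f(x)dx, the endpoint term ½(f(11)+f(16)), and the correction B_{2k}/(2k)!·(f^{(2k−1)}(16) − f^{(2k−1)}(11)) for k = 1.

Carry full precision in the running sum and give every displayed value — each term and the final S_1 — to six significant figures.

S_1 ≈ 0.000212590

The integral term ∫_11^16 1/x^4 dx = 0.000169058.
Boundary: ½(f(11) + f(16)) = ½(6.83013e-05 + 1.52588e-05) = 4.17801e-05.
So far: 0.000210838.
Correction k=1: B_{2}/2! · (f^{(1)}(16) − f^{(1)}(11)) = 1/12 · (-3.81470e-06 − (-2.48369e-05)) = 1.75185e-06.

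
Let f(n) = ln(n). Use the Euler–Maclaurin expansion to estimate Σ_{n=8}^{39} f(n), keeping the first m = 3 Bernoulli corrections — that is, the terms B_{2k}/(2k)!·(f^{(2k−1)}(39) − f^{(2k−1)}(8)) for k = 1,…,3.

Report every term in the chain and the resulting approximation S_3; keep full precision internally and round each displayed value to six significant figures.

S_3 ≈ 98.1066

Integral: ∫_8^39 ln(x) dx = 95.2434.
Boundary: ½(f(8) + f(39)) = ½(2.07944 + 3.66356) = 2.87150.
Running total after boundary: 98.1149.
k=1: B_{2}/(2)! × [f^{(1)}(39) − f^{(1)}(8)] = 1/12 × (0.0256410 − 0.125000) = -0.00827991.
Running total after k=1: 98.1066.
k=2: B_{4}/(4)! × [f^{(3)}(39) − f^{(3)}(8)] = −1/720 × (3.37160e-05 − 0.00390625) = 5.37852e-06.
Running total after k=2: 98.1066.
k=3: B_{6}/(6)! × [f^{(5)}(39) − f^{(5)}(8)] = 1/30240 × (2.66004e-07 − 0.000732422) = -2.42115e-08.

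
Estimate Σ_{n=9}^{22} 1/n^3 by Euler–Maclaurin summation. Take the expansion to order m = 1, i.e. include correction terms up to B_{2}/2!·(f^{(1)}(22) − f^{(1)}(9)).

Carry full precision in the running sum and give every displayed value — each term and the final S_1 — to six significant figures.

S_1 ≈ 0.00590965

Integral: ∫_9^22 1/x^3 dx = 0.00513978.
½[f(9) + f(22)] = ½[0.00137174 + 9.39144e-05] = 0.000732828.
Running total after boundary: 0.00587261.
Order-1 term: 1/12 · (-1.28065e-05 − (-0.000457247)) = 3.70367e-05.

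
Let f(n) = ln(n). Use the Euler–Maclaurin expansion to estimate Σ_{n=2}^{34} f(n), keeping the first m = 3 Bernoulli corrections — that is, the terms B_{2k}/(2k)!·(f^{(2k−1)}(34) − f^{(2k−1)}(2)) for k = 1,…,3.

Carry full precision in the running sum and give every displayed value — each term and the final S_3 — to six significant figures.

S_3 ≈ 88.5808

Integral: ∫_2^34 ln(x) dx = 86.5100.
½[f(2) + f(34)] = ½[0.693147 + 3.52636] = 2.10975.
Running total after boundary: 88.6197.
Order-1 term: 1/12 · (0.0294118 − 0.500000) = -0.0392157.
After k=1: 88.5805.
Order-2 term: −1/720 · (5.08854e-05 − 0.250000) = 0.000347152.
After k=2: 88.5808.
Order-3 term: 1/30240 · (5.28222e-07 − 0.750000) = -2.48016e-05.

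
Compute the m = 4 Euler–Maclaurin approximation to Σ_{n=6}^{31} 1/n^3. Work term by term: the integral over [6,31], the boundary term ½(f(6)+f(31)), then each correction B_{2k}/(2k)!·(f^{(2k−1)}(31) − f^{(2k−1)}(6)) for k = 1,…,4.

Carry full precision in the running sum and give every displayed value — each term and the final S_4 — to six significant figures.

The integral term ∫_6^31 1/x^3 dx = 0.0133686.
Boundary: ½(f(6) + f(31)) = ½(0.00462963 + 3.35672e-05) = 0.00233160.
Running total after boundary: 0.0157002.
Order-1 term: 1/12 · (-3.24844e-06 − (-0.00231481)) = 0.000192631.
Partial sum through k=1: 0.0158928.
Order-2 term: −1/720 · (-6.76054e-08 − (-0.00128601)) = -1.78603e-06.
Partial sum through k=2: 0.0158910.
Order-3 term: 1/30240 · (-2.95466e-09 − (-0.00150034)) = 4.96144e-08.
Partial sum through k=3: 0.0158911.
Order-4 term: −1/1209600 · (-2.21369e-10 − (-0.00300069)) = -2.48073e-09.

S_4 ≈ 0.0158911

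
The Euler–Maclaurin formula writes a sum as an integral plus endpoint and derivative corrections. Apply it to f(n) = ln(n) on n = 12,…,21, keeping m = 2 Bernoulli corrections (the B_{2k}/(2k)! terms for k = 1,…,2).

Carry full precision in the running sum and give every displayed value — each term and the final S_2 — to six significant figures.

∫_12^21 ln(x) dx evaluates to 25.1161.
½[f(12) + f(21)] = ½[2.48491 + 3.04452] = 2.76471.
Integral + boundary = 27.8808.
Correction k=1: B_{2}/2! · (f^{(1)}(21) − f^{(1)}(12)) = 1/12 · (0.0476190 − 0.0833333) = -0.00297619.
After k=1: 27.8778.
Correction k=2: B_{4}/4! · (f^{(3)}(21) − f^{(3)}(12)) = −1/720 · (0.000215959 − 0.00115741) = 1.30757e-06.

S_2 ≈ 27.8778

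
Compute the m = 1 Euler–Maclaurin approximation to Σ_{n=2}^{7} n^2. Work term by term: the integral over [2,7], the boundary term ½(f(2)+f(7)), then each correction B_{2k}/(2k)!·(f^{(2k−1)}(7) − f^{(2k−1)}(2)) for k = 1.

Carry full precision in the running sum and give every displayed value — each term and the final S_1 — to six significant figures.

The integral term ∫_2^7 x^2 dx = 111.667.
Boundary: ½(f(2) + f(7)) = ½(4.00000 + 49.0000) = 26.5000.
Running total after boundary: 138.167.
k=1: B_{2}/(2)! × [f^{(1)}(7) − f^{(1)}(2)] = 1/12 × (14.0000 − 4.00000) = 0.833333.

S_1 ≈ 139.000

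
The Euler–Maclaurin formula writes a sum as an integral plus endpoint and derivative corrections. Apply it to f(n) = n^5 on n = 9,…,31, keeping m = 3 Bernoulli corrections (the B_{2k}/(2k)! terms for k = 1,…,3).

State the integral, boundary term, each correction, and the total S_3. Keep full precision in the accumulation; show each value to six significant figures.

S_3 ≈ 1.62555e+08

∫_9^31 x^5 dx evaluates to 1.47829e+08.
½[f(9) + f(31)] = ½[59049.0 + 2.86292e+07] = 1.43441e+07.
Integral + boundary = 1.62173e+08.
Correction k=1: B_{2}/2! · (f^{(1)}(31) − f^{(1)}(9)) = 1/12 · (4.61760e+06 − 32805.0) = 382067.
Running total after k=1: 1.62555e+08.
Correction k=2: B_{4}/4! · (f^{(3)}(31) − f^{(3)}(9)) = −1/720 · (57660.0 − 4860.00) = -73.3333.
Running total after k=2: 1.62555e+08.
Correction k=3: B_{6}/6! · (f^{(5)}(31) − f^{(5)}(9)) = 1/30240 · (120.000 − 120.000) = 0.00000.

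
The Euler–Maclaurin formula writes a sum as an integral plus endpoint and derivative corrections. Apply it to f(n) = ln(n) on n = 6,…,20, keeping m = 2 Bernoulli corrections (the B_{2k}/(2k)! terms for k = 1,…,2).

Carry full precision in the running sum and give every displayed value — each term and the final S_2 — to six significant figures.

Integral: ∫_6^20 ln(x) dx = 35.1641.
Boundary: ½(f(6) + f(20)) = ½(1.79176 + 2.99573) = 2.39375.
So far: 37.5578.
Correction k=1: B_{2}/2! · (f^{(1)}(20) − f^{(1)}(6)) = 1/12 · (0.0500000 − 0.166667) = -0.00972222.
After k=1: 37.5481.
Correction k=2: B_{4}/4! · (f^{(3)}(20) − f^{(3)}(6)) = −1/720 · (0.000250000 − 0.00925926) = 1.25129e-05.

S_2 ≈ 37.5481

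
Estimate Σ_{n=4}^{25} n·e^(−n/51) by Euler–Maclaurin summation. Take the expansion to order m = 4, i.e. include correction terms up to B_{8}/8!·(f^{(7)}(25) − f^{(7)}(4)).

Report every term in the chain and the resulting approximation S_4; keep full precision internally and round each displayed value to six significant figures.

S_4 ≈ 228.792

Integral: ∫_4^25 x·e^(−x/51) dx = 219.332.
Boundary: ½(f(4) + f(25)) = ½(3.69826 + 15.3127) = 9.50546.
Integral + boundary = 228.837.
Correction k=1: B_{2}/2! · (f^{(1)}(25) − f^{(1)}(4)) = 1/12 · (0.312258 − 0.852051) = -0.0449827.
Running total after k=1: 228.792.
Correction k=2: B_{4}/4! · (f^{(3)}(25) − f^{(3)}(4)) = −1/720 · (0.000591031 − 0.00103852) = 6.21508e-07.
Running total after k=2: 228.792.
Correction k=3: B_{6}/6! · (f^{(5)}(25) − f^{(5)}(4)) = 1/30240 · (4.08308e-07 − 6.72606e-07) = -8.74001e-12.
Running total after k=3: 228.792.
Correction k=4: B_{8}/8! · (f^{(7)}(25) − f^{(7)}(4)) = −1/1209600 · (2.26599e-10 − 3.63681e-10) = 1.13329e-16.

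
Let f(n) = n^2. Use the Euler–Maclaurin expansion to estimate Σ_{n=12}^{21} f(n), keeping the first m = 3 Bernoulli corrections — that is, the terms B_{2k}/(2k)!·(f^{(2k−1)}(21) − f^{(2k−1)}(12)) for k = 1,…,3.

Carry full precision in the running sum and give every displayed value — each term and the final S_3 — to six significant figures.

S_3 ≈ 2805.00

∫_12^21 x^2 dx evaluates to 2511.00.
½[f(12) + f(21)] = ½[144.000 + 441.000] = 292.500.
So far: 2803.50.
Order-1 term: 1/12 · (42.0000 − 24.0000) = 1.50000.
After k=1: 2805.00.
Order-2 term: −1/720 · (0.00000 − 0.00000) = 0.00000.
After k=2: 2805.00.
Order-3 term: 1/30240 · (0.00000 − 0.00000) = 0.00000.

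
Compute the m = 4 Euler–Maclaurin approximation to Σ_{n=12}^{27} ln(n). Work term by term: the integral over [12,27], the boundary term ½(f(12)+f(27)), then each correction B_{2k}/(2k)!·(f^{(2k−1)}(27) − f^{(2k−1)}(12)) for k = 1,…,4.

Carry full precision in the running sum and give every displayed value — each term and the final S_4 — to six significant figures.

∫_12^27 ln(x) dx evaluates to 44.1687.
½[f(12) + f(27)] = ½[2.48491 + 3.29584] = 2.89037.
Running total after boundary: 47.0591.
Correction k=1: B_{2}/2! · (f^{(1)}(27) − f^{(1)}(12)) = 1/12 · (0.0370370 − 0.0833333) = -0.00385802.
Running total after k=1: 47.0552.
Correction k=2: B_{4}/4! · (f^{(3)}(27) − f^{(3)}(12)) = −1/720 · (0.000101611 − 0.00115741) = 1.46638e-06.
Running total after k=2: 47.0552.
Correction k=3: B_{6}/6! · (f^{(5)}(27) − f^{(5)}(12)) = 1/30240 · (1.67260e-06 − 9.64506e-05) = -3.13419e-09.
Running total after k=3: 47.0552.
Correction k=4: B_{8}/8! · (f^{(7)}(27) − f^{(7)}(12)) = −1/1209600 · (6.88313e-08 − 2.00939e-05) = 1.65551e-11.

S_4 ≈ 47.0552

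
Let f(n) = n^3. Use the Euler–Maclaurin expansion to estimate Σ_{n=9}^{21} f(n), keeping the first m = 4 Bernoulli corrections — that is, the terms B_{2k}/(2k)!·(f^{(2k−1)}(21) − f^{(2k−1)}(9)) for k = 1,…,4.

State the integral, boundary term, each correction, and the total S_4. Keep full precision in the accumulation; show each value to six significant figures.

S_4 ≈ 52065.0

Integral: ∫_9^21 x^3 dx = 46980.0.
½[f(9) + f(21)] = ½[729.000 + 9261.00] = 4995.00.
Running total after boundary: 51975.0.
k=1: B_{2}/(2)! × [f^{(1)}(21) − f^{(1)}(9)] = 1/12 × (1323.00 − 243.000) = 90.0000.
Running total after k=1: 52065.0.
k=2: B_{4}/(4)! × [f^{(3)}(21) − f^{(3)}(9)] = −1/720 × (6.00000 − 6.00000) = 0.00000.
Running total after k=2: 52065.0.
k=3: B_{6}/(6)! × [f^{(5)}(21) − f^{(5)}(9)] = 1/30240 × (0.00000 − 0.00000) = 0.00000.
Running total after k=3: 52065.0.
k=4: B_{8}/(8)! × [f^{(7)}(21) − f^{(7)}(9)] = −1/1209600 × (0.00000 − 0.00000) = 0.00000.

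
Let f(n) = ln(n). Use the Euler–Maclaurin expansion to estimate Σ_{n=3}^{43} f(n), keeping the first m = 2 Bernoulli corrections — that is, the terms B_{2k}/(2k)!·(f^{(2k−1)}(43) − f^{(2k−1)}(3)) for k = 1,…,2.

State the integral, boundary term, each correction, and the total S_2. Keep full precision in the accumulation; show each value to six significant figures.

∫_3^43 ln(x) dx evaluates to 118.436.
½[f(3) + f(43)] = ½[1.09861 + 3.76120] = 2.42991.
Running total after boundary: 120.866.
Correction k=1: B_{2}/2! · (f^{(1)}(43) − f^{(1)}(3)) = 1/12 · (0.0232558 − 0.333333) = -0.0258398.
Running total after k=1: 120.840.
Correction k=2: B_{4}/4! · (f^{(3)}(43) − f^{(3)}(3)) = −1/720 · (2.51550e-05 − 0.0740741) = 0.000102846.

S_2 ≈ 120.840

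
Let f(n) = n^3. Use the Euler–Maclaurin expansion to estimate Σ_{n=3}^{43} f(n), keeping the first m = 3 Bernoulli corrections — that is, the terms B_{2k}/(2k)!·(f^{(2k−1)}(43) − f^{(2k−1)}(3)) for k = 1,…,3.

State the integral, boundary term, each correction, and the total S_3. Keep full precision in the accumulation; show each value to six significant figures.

∫_3^43 x^3 dx evaluates to 854680.
½[f(3) + f(43)] = ½[27.0000 + 79507.0] = 39767.0.
Integral + boundary = 894447.
Order-1 term: 1/12 · (5547.00 − 27.0000) = 460.000.
After k=1: 894907.
Order-2 term: −1/720 · (6.00000 − 6.00000) = 0.00000.
After k=2: 894907.
Order-3 term: 1/30240 · (0.00000 − 0.00000) = 0.00000.

S_3 ≈ 894907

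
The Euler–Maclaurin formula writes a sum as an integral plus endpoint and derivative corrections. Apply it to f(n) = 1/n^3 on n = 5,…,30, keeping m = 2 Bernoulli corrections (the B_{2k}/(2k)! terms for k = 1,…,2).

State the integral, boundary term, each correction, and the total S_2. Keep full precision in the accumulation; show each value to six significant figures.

S_2 ≈ 0.0238573

Integral: ∫_5^30 1/x^3 dx = 0.0194444.
Endpoint term: (f(5) + f(30))/2 = (0.00800000 + 3.70370e-05)/2 = 0.00401852.
Integral + boundary = 0.0234630.
k=1: B_{2}/(2)! × [f^{(1)}(30) − f^{(1)}(5)] = 1/12 × (-3.70370e-06 − (-0.00480000)) = 0.000399691.
After k=1: 0.0238627.
k=2: B_{4}/(4)! × [f^{(3)}(30) − f^{(3)}(5)] = −1/720 × (-8.23045e-08 − (-0.00384000)) = -5.33322e-06.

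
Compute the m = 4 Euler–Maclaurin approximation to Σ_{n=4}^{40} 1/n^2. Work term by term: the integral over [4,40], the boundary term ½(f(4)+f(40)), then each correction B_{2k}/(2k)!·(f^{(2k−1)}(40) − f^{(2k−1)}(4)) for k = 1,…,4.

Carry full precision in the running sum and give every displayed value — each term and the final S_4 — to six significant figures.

S_4 ≈ 0.259133

Integral: ∫_4^40 1/x^2 dx = 0.225000.
½[f(4) + f(40)] = ½[0.0625000 + 0.000625000] = 0.0315625.
So far: 0.256563.
Order-1 term: 1/12 · (-3.12500e-05 − (-0.0312500)) = 0.00260156.
After k=1: 0.259164.
Order-2 term: −1/720 · (-2.34375e-07 − (-0.0234375)) = -3.25518e-05.
After k=2: 0.259132.
Order-3 term: 1/30240 · (-4.39453e-09 − (-0.0439453)) = 1.45322e-06.
After k=3: 0.259133.
Order-4 term: −1/1209600 · (-1.53809e-10 − (-0.153809)) = -1.27157e-07.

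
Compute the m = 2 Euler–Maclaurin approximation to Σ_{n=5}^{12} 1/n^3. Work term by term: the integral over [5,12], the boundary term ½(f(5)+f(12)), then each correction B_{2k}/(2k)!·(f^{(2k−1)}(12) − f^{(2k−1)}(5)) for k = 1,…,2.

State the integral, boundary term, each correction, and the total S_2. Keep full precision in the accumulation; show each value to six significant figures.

S_2 ≈ 0.0211998

Integral: ∫_5^12 1/x^3 dx = 0.0165278.
½[f(5) + f(12)] = ½[0.00800000 + 0.000578704] = 0.00428935.
Running total after boundary: 0.0208171.
Order-1 term: 1/12 · (-0.000144676 − (-0.00480000)) = 0.000387944.
After k=1: 0.0212051.
Order-2 term: −1/720 · (-2.00939e-05 − (-0.00384000)) = -5.30543e-06.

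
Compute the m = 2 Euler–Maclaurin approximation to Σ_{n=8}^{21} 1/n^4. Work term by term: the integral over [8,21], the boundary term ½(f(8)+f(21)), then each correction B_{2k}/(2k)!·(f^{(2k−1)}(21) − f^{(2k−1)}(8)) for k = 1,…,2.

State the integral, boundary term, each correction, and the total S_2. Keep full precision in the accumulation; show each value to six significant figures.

∫_8^21 1/x^4 dx evaluates to 0.000615048.
Boundary: ½(f(8) + f(21)) = ½(0.000244141 + 5.14189e-06) = 0.000124641.
Integral + boundary = 0.000739690.
Correction k=1: B_{2}/2! · (f^{(1)}(21) − f^{(1)}(8)) = 1/12 · (-9.79408e-07 − (-0.000122070)) = 1.00909e-05.
Partial sum through k=1: 0.000749781.
Correction k=2: B_{4}/4! · (f^{(3)}(21) − f^{(3)}(8)) = −1/720 · (-6.66264e-08 − (-5.72205e-05)) = -7.93803e-08.

S_2 ≈ 0.000749701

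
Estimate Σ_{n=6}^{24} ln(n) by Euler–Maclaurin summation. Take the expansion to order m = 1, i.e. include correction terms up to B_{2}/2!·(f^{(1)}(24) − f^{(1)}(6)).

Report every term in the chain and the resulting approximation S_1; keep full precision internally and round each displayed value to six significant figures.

Integral: ∫_6^24 ln(x) dx = 47.5227.
Boundary: ½(f(6) + f(24)) = ½(1.79176 + 3.17805) = 2.48491.
So far: 50.0076.
Correction k=1: B_{2}/2! · (f^{(1)}(24) − f^{(1)}(6)) = 1/12 · (0.0416667 − 0.166667) = -0.0104167.

S_1 ≈ 49.9972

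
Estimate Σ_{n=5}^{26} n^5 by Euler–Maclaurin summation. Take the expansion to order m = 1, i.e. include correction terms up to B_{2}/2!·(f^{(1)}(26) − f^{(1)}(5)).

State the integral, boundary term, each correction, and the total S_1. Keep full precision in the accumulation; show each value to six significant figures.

S_1 ≈ 5.76158e+07

The integral term ∫_5^26 x^5 dx = 5.14834e+07.
½[f(5) + f(26)] = ½[3125.00 + 1.18814e+07] = 5.94225e+06.
Running total after boundary: 5.74256e+07.
Correction k=1: B_{2}/2! · (f^{(1)}(26) − f^{(1)}(5)) = 1/12 · (2.28488e+06 − 3125.00) = 190146.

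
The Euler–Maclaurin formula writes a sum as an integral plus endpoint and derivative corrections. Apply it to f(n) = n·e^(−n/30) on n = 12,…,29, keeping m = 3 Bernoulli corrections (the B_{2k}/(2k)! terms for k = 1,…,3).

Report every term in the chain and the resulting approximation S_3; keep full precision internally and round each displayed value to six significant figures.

Integral: ∫_12^29 x·e^(−x/30) dx = 171.386.
Boundary: ½(f(12) + f(29)) = ½(8.04384 + 11.0301) = 9.53698.
Integral + boundary = 180.923.
Order-1 term: 1/12 · (0.0126783 − 0.402192) = -0.0324595.
Running total after k=1: 180.890.
Order-2 term: −1/720 · (0.000859306 − 0.00193648) = 1.49607e-06.
Running total after k=2: 180.890.
Order-3 term: 1/30240 · (1.89392e-06 − 3.80676e-06) = -6.32552e-11.

S_3 ≈ 180.890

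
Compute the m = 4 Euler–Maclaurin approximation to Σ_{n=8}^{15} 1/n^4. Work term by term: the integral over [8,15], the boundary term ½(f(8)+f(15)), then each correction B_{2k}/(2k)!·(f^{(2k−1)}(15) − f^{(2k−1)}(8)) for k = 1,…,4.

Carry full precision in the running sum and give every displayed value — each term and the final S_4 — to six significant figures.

Integral: ∫_8^15 1/x^4 dx = 0.000552276.
½[f(8) + f(15)] = ½[0.000244141 + 1.97531e-05] = 0.000131947.
Integral + boundary = 0.000684223.
Correction k=1: B_{2}/2! · (f^{(1)}(15) − f^{(1)}(8)) = 1/12 · (-5.26749e-06 − (-0.000122070)) = 9.73357e-06.
After k=1: 0.000693957.
Correction k=2: B_{4}/4! · (f^{(3)}(15) − f^{(3)}(8)) = −1/720 · (-7.02332e-07 − (-5.72205e-05)) = -7.84974e-08.
After k=2: 0.000693878.
Correction k=3: B_{6}/6! · (f^{(5)}(15) − f^{(5)}(8)) = 1/30240 · (-1.74803e-07 − (-5.00679e-05)) = 1.64990e-09.
After k=3: 0.000693880.
Correction k=4: B_{8}/8! · (f^{(7)}(15) − f^{(7)}(8)) = −1/1209600 · (-6.99210e-08 − (-7.04080e-05)) = -5.81499e-11.

S_4 ≈ 0.000693880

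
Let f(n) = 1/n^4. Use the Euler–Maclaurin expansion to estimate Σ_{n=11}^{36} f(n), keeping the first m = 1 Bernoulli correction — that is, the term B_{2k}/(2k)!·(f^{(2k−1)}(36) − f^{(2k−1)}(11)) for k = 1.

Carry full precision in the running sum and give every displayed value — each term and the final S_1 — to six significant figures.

S_1 ≈ 0.000279806

The integral term ∫_11^36 1/x^4 dx = 0.000243294.
½[f(11) + f(36)] = ½[6.83013e-05 + 5.95374e-07] = 3.44484e-05.
So far: 0.000277742.
Correction k=1: B_{2}/2! · (f^{(1)}(36) − f^{(1)}(11)) = 1/12 · (-6.61527e-08 − (-2.48369e-05)) = 2.06423e-06.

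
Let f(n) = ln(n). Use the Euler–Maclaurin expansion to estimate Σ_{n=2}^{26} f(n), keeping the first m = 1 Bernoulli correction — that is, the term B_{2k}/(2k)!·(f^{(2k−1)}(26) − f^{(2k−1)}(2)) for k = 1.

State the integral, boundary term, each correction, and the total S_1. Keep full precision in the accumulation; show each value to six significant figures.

S_1 ≈ 61.2614

Integral: ∫_2^26 ln(x) dx = 59.3242.
Boundary: ½(f(2) + f(26)) = ½(0.693147 + 3.25810) = 1.97562.
So far: 61.2998.
Order-1 term: 1/12 · (0.0384615 − 0.500000) = -0.0384615.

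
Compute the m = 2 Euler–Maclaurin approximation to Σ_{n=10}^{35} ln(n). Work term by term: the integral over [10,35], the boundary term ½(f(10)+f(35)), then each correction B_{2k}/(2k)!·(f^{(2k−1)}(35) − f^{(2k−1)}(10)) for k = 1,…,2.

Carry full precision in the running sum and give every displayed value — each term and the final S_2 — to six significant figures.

Integral: ∫_10^35 ln(x) dx = 76.4113.
½[f(10) + f(35)] = ½[2.30259 + 3.55535] = 2.92897.
So far: 79.3403.
k=1: B_{2}/(2)! × [f^{(1)}(35) − f^{(1)}(10)] = 1/12 × (0.0285714 − 0.100000) = -0.00595238.
Running total after k=1: 79.3343.
k=2: B_{4}/(4)! × [f^{(3)}(35) − f^{(3)}(10)] = −1/720 × (4.66472e-05 − 0.00200000) = 2.71299e-06.

S_2 ≈ 79.3343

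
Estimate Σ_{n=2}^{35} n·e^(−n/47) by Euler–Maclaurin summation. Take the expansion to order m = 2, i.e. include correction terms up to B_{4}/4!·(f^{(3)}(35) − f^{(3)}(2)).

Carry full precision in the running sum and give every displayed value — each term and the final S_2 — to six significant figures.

Integral: ∫_2^35 x·e^(−x/47) dx = 376.846.
½[f(2) + f(35)] = ½[1.91668 + 16.6210] = 9.26884.
Integral + boundary = 386.115.
Correction k=1: B_{2}/2! · (f^{(1)}(35) − f^{(1)}(2)) = 1/12 · (0.121247 − 0.917559) = -0.0663593.
After k=1: 386.048.
Correction k=2: B_{4}/4! · (f^{(3)}(35) − f^{(3)}(2)) = −1/720 · (0.000484843 − 0.00128304) = 1.10861e-06.

S_2 ≈ 386.048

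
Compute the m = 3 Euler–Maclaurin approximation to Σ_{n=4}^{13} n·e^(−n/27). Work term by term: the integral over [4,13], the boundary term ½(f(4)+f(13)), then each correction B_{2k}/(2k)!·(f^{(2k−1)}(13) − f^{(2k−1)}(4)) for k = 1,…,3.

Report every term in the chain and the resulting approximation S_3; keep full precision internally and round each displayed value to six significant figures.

Integral: ∫_4^13 x·e^(−x/27) dx = 54.4512.
½[f(4) + f(13)] = ½[3.44921 + 8.03228] = 5.74074.
Integral + boundary = 60.1919.
Order-1 term: 1/12 · (0.320376 − 0.734555) = -0.0345149.
Running total after k=1: 60.1574.
Order-2 term: −1/720 · (0.00213458 − 0.00337334) = 1.72049e-06.
Running total after k=2: 60.1574.
Order-3 term: 1/30240 · (5.25335e-06 − 7.87250e-06) = -8.66121e-11.

S_3 ≈ 60.1574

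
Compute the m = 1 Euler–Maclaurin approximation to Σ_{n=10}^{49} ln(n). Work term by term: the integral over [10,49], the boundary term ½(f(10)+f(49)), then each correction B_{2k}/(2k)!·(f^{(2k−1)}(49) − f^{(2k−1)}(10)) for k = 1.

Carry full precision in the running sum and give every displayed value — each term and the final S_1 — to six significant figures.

S_1 ≈ 131.764

Integral: ∫_10^49 ln(x) dx = 128.673.
½[f(10) + f(49)] = ½[2.30259 + 3.89182] = 3.09720.
So far: 131.771.
k=1: B_{2}/(2)! × [f^{(1)}(49) − f^{(1)}(10)] = 1/12 × (0.0204082 − 0.100000) = -0.00663265.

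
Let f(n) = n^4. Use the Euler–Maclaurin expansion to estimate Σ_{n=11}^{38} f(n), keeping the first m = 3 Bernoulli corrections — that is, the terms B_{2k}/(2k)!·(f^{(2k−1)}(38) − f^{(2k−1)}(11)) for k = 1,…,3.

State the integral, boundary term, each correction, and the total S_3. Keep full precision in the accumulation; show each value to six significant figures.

The integral term ∫_11^38 x^4 dx = 1.58148e+07.
½[f(11) + f(38)] = ½[14641.0 + 2.08514e+06] = 1.04989e+06.
So far: 1.68647e+07.
k=1: B_{2}/(2)! × [f^{(1)}(38) − f^{(1)}(11)] = 1/12 × (219488 − 5324.00) = 17847.0.
Running total after k=1: 1.68826e+07.
k=2: B_{4}/(4)! × [f^{(3)}(38) − f^{(3)}(11)] = −1/720 × (912.000 − 264.000) = -0.900000.
Running total after k=2: 1.68826e+07.
k=3: B_{6}/(6)! × [f^{(5)}(38) − f^{(5)}(11)] = 1/30240 × (0.00000 − 0.00000) = 0.00000.

S_3 ≈ 1.68826e+07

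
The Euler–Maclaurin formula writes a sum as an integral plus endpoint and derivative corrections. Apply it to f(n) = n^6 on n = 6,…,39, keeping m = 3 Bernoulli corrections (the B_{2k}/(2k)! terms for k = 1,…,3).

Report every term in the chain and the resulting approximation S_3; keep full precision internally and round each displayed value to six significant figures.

S_3 ≈ 2.14089e+10

∫_6^39 x^6 dx evaluates to 1.96044e+10.
½[f(6) + f(39)] = ½[46656.0 + 3.51874e+09] = 1.75940e+09.
So far: 2.13638e+10.
Order-1 term: 1/12 · (5.41345e+08 − 46656.0) = 4.51082e+07.
After k=1: 2.14089e+10.
Order-2 term: −1/720 · (7.11828e+06 − 25920.0) = -9850.50.
After k=2: 2.14089e+10.
Order-3 term: 1/30240 · (28080.0 − 4320.00) = 0.785714.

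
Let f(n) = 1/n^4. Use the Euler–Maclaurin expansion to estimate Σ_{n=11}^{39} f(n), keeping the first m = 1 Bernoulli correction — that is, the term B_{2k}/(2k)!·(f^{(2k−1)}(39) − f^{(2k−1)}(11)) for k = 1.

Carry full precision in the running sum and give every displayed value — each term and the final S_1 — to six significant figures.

S_1 ≈ 0.000281252

Integral: ∫_11^39 1/x^4 dx = 0.000244819.
Endpoint term: (f(11) + f(39))/2 = (6.83013e-05 + 4.32257e-07)/2 = 3.43668e-05.
Integral + boundary = 0.000279186.
Order-1 term: 1/12 · (-4.43340e-08 − (-2.48369e-05)) = 2.06604e-06.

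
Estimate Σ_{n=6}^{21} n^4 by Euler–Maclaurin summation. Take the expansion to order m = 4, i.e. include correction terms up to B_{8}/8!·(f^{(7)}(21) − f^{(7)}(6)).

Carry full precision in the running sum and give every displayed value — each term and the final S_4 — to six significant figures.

∫_6^21 x^4 dx evaluates to 815265.
½[f(6) + f(21)] = ½[1296.00 + 194481] = 97888.5.
So far: 913154.
Correction k=1: B_{2}/2! · (f^{(1)}(21) − f^{(1)}(6)) = 1/12 · (37044.0 − 864.000) = 3015.00.
Running total after k=1: 916168.
Correction k=2: B_{4}/4! · (f^{(3)}(21) − f^{(3)}(6)) = −1/720 · (504.000 − 144.000) = -0.500000.
Running total after k=2: 916168.
Correction k=3: B_{6}/6! · (f^{(5)}(21) − f^{(5)}(6)) = 1/30240 · (0.00000 − 0.00000) = 0.00000.
Running total after k=3: 916168.
Correction k=4: B_{8}/8! · (f^{(7)}(21) − f^{(7)}(6)) = −1/1209600 · (0.00000 − 0.00000) = 0.00000.

S_4 ≈ 916168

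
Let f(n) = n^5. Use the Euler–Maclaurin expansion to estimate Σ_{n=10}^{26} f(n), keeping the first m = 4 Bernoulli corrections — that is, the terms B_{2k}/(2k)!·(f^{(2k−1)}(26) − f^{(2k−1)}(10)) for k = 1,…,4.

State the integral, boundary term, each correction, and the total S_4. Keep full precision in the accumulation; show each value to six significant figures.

S_4 ≈ 5.74962e+07

∫_10^26 x^5 dx evaluates to 5.13193e+07.
Boundary: ½(f(10) + f(26)) = ½(100000 + 1.18814e+07) = 5.99069e+06.
Integral + boundary = 5.73100e+07.
Order-1 term: 1/12 · (2.28488e+06 − 50000.0) = 186240.
Partial sum through k=1: 5.74962e+07.
Order-2 term: −1/720 · (40560.0 − 6000.00) = -48.0000.
Partial sum through k=2: 5.74962e+07.
Order-3 term: 1/30240 · (120.000 − 120.000) = 0.00000.
Partial sum through k=3: 5.74962e+07.
Order-4 term: −1/1209600 · (0.00000 − 0.00000) = 0.00000.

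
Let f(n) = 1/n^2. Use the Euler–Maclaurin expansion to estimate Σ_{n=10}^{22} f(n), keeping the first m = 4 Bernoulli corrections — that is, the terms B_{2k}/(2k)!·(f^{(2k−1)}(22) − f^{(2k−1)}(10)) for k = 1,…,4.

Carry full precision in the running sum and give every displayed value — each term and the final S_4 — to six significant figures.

S_4 ≈ 0.0607292

∫_10^22 1/x^2 dx evaluates to 0.0545455.
½[f(10) + f(22)] = ½[0.0100000 + 0.00206612] = 0.00603306.
Integral + boundary = 0.0605785.
Order-1 term: 1/12 · (-0.000187829 − (-0.00200000)) = 0.000151014.
After k=1: 0.0607295.
Order-2 term: −1/720 · (-4.65691e-06 − (-0.000240000)) = -3.26865e-07.
After k=2: 0.0607292.
Order-3 term: 1/30240 · (-2.88651e-07 − (-7.20000e-05)) = 2.37141e-09.
After k=3: 0.0607292.
Order-4 term: −1/1209600 · (-3.33977e-08 − (-4.03200e-05)) = -3.33057e-11.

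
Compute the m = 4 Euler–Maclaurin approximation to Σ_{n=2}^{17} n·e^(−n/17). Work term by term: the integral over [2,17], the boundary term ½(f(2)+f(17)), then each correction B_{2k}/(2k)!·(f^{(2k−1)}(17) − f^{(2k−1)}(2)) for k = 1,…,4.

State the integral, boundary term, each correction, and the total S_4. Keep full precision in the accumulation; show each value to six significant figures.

∫_2^17 x·e^(−x/17) dx evaluates to 74.5158.
½[f(2) + f(17)] = ½[1.77802 + 6.25395] = 4.01599.
Running total after boundary: 78.5318.
Order-1 term: 1/12 · (0.00000 − 0.784420) = -0.0653684.
Partial sum through k=1: 78.4665.
Order-2 term: −1/720 · (0.00254588 − 0.00886657) = 8.77874e-06.
Partial sum through k=2: 78.4665.
Order-3 term: 1/30240 · (1.76185e-05 − 5.19685e-05) = -1.13591e-09.
Partial sum through k=3: 78.4665.
Order-4 term: −1/1209600 · (9.14457e-08 − 2.53484e-07) = 1.33960e-13.

S_4 ≈ 78.4665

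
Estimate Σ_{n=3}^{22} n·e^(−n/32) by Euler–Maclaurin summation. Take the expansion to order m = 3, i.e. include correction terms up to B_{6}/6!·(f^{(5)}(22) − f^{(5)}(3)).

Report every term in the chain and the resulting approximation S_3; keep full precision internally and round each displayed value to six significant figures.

S_3 ≈ 157.720

The integral term ∫_3^22 x·e^(−x/32) dx = 150.879.
½[f(3) + f(22)] = ½[2.73153 + 11.0623] = 6.89691.
So far: 157.776.
Order-1 term: 1/12 · (0.157135 − 0.825150) = -0.0556679.
After k=1: 157.720.
Order-2 term: −1/720 · (0.00113554 − 0.00258415) = 2.01195e-06.
After k=2: 157.720.
Order-3 term: 1/30240 · (2.06801e-06 − 4.26025e-06) = -7.24947e-11.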